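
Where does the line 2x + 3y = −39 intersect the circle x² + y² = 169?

(−12, −5) and (0, −13)

Express y = (−39 − 2x)/3 and substitute into the circle:
13x² + 156x = 0  ⟹  x² + 12x = 0
x = 0 or x = −12, giving (0, −13) and (−12, −5).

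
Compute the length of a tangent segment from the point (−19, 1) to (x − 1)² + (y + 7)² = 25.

With centre O = (1, −7), |OP|² = 464 and r² = 25.
The tangent meets the radius at right angles, so tangent² = |PO|² − r² = 464 − 25 = 439.

√439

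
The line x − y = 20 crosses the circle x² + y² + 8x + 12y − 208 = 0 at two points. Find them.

(−2, −22) and (12, −8)

Substitute y = x − 20:
2x² − 20x − 48 = 0  ⟹  x² − 10x − 24 = 0
x = 12 or x = −2, giving (12, −8) and (−2, −22).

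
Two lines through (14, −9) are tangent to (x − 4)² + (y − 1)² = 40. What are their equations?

Let a tangent through (14, −9) have slope m. Its distance from (4, 1) must equal 2√10:
[m·(−10) − (10)]² = 40(m² + 1)
3m² + 10m + 3 = 0, so m = −1/3 or m = −3.
With m = −1/3: x + 3y = −13. With m = −3: 3x + y = 33.

x + 3y = −13 and 3x + y = 33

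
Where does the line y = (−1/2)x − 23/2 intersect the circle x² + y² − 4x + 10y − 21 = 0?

From the line, y = (−23 − x)/2. Substituting:
5x² + 10x − 15 = 0  ⟹  x² + 2x − 3 = 0
x = 1 or x = −3, giving (1, −12) and (−3, −10).

(−3, −10) and (1, −12)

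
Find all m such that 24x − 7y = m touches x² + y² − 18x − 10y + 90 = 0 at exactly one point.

m = 81 or m = 281

The line touches the circle iff its distance from (9, 5) is 4:
|24·9 − 7·5 − m| / √625 = 4
|m − (181)| = 4·25, so m = 281 or m = 81.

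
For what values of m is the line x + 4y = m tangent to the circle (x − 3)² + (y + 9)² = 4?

Tangency holds when the distance from the centre (3, −9) to the line equals the radius 2:
|1·3 + 4·(−9) − m| / √17 = 2
|m − (−33)| = 2√17.

m = −33 ± 2√17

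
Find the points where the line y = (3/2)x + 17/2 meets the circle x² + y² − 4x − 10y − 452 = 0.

(−13, −11) and (11, 25)

Substitute y = (17 + 3x)/2:
13x² + 26x − 1859 = 0  ⟹  x² + 2x − 143 = 0
x = 11 or x = −13, giving (11, 25) and (−13, −11).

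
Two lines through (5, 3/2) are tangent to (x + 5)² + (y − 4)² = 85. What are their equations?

A line y − (3/2) = m(x − (5)) is tangent when its distance from (−5, 4) is √85:
(−10m − (5/2))² = 85(m² + 1)
12m² + 40m − 63 = 0, so m = −9/2 or m = 7/6.
Through (5, 3/2) these give 9x + 2y = 48 and 7x − 6y = 26.

9x + 2y = 48 and 7x − 6y = 26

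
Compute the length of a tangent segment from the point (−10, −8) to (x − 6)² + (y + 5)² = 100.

Centre (6, −5), r² = 100. |PO|² = (−16)² + (−3)² = 265.
By the tangent–radius right angle, tangent length = √(|PO|² − r²) = √165.

√165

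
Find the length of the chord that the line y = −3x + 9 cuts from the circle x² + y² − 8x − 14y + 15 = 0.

4√10

Substitute y = −3x + 9:
10x² − 20x − 30 = 0  ⟹  x² − 2x − 3 = 0
x = 3 or x = −1, giving (3, 0) and (−1, 12).
Chord length = distance between (3, 0) and (−1, 12) = √160 = 4√10.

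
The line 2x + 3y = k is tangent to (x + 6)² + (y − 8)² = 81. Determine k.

k = 12 ± 9√13

For a tangent, require d(centre, line) = r = 9.
|2·(−6) + 3·8 − k| / √13 = 9
|k − (12)| = 9√13.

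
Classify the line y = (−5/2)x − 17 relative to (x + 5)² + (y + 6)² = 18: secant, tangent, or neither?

secant

Substituting the line into the circle gives 29x² + 260x + 512 = 0.
Δ = 67600 − 59392 = 8208.
Two real roots: the line is a secant.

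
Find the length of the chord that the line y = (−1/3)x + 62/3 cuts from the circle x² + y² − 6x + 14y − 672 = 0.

6√10

From the line, y = (62 − x)/3. Substituting:
10x² − 220x + 400 = 0  ⟹  x² − 22x + 40 = 0
x = 20 or x = 2, giving (20, 14) and (2, 20).
|(20, 14) − (2, 20)| = √((18)² + (−6)²) = 6√10.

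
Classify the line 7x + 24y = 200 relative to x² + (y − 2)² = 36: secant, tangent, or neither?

Substituting the line into the circle gives 625x² − 2128x + 2368 = 0.
Δ = 4528384 − 5920000 = −1391616.
No real roots: the line does not meet the circle.

neither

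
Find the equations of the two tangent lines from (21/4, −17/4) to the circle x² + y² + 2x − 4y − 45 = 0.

x − 7y = 35 and 7x − y = 41

A line y − (−17/4) = m(x − (21/4)) is tangent when its distance from (−1, 2) is 5√2:
(−25/4m − (25/4))² = 50(m² + 1)
7m² − 50m + 7 = 0, so m = 1/7 or m = 7.
With m = 1/7: x − 7y = 35. With m = 7: 7x − y = 41.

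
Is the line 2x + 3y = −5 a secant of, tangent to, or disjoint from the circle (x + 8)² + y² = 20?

secant

Substituting the line into the circle gives 13x² + 164x + 421 = 0.
Discriminant = (164)² − 4·13·(421) = 5004 > 0.
Two real roots: the line is a secant.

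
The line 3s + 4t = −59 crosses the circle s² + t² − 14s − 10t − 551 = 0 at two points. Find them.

Express t = (−59 − 3s)/4 and substitute into the circle:
25s² + 250s − 2975 = 0  ⟹  s² + 10s − 119 = 0
s = 7 or s = −17, giving (7, −20) and (−17, −2).

(−17, −2) and (7, −20)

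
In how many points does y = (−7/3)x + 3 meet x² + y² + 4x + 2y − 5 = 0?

0

Substituting the line into the circle gives 58x² − 132x + 90 = 0.
Δ = 17424 − 20880 = −3456.
No real roots: the line does not meet the circle.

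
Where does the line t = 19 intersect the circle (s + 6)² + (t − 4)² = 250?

(−11, 19) and (−1, 19)

Express t = 19 and substitute into the circle:
s² + 12s + 11 = 0
s = −1 or s = −11, giving (−1, 19) and (−11, 19).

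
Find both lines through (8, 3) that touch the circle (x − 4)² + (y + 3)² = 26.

Let a tangent through (8, 3) have slope m. Its distance from (4, −3) must equal √26:
(−4m − (−6))² = 26(m² + 1)
5m² + 24m − 5 = 0, so m = 1/5 or m = −5.
With m = 1/5: x − 5y = −7. With m = −5: 5x + y = 43.

x − 5y = −7 and 5x + y = 43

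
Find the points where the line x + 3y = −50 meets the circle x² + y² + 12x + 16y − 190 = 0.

Express y = (−50 − x)/3 and substitute into the circle:
10x² + 160x − 1610 = 0  ⟹  x² + 16x − 161 = 0
x = 7 or x = −23, giving (7, −19) and (−23, −9).

(−23, −9) and (7, −19)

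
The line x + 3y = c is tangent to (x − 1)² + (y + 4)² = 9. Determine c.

Tangency holds when the distance from the centre (1, −4) to the line equals the radius 3:
|1·1 + 3·(−4) − c| / √10 = 3
|c − (−11)| = 3√10.

c = −11 ± 3√10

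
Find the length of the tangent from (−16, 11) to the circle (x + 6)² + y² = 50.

The centre is (−6, 0) and r = 5√2. The square of the distance from P to the centre is 100 + 121 = 221.
By the tangent–radius right angle, tangent length = √(|PO|² − r²) = √171 = 3√19.

3√19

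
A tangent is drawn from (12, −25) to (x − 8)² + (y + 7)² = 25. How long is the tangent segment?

With centre O = (8, −7), |OP|² = 340 and r² = 25.
Power of the point: PT² = |PO|² − r² = 315, so PT = 3√35.

3√35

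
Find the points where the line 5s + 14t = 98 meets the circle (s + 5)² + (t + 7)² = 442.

Express t = (98 − 5s)/14 and substitute into the circle:
221s² − 43316 = 0  ⟹  s² − 196 = 0
s = 14 or s = −14, giving (14, 2) and (−14, 12).

(−14, 12) and (14, 2)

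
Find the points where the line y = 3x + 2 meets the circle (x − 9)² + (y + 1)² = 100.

(−1, −1) and (1, 5)

Express y = 3x + 2 and substitute into the circle:
10x² − 10 = 0  ⟹  x² − 1 = 0
x = 1 or x = −1, giving (1, 5) and (−1, −1).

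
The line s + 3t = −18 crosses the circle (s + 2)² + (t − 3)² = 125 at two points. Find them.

(−12, −2) and (3, −7)

Substitute t = (−18 − s)/3:
10s² + 90s − 360 = 0  ⟹  s² + 9s − 36 = 0
s = 3 or s = −12, giving (3, −7) and (−12, −2).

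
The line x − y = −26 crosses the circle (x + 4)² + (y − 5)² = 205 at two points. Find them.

From the line, y = x + 26. Substituting:
2x² + 50x + 252 = 0  ⟹  x² + 25x + 126 = 0
x = −7 or x = −18, giving (−7, 19) and (−18, 8).

(−18, 8) and (−7, 19)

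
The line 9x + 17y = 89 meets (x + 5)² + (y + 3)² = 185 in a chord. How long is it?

Express y = (89 − 9x)/17 and substitute into the circle:
370x² + 370x − 26640 = 0  ⟹  x² + x − 72 = 0
x = 8 or x = −9, giving (8, 1) and (−9, 10).
|(8, 1) − (−9, 10)| = √((17)² + (−9)²) = √370.

√370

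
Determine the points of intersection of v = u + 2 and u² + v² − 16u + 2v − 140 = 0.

From the line, v = u + 2. Substituting:
2u² − 10u − 132 = 0  ⟹  u² − 5u − 66 = 0
u = 11 or u = −6, giving (11, 13) and (−6, −4).

(−6, −4) and (11, 13)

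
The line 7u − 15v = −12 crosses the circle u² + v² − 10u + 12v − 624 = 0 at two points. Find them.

(−21, −9) and (24, 12)

Express v = (12 + 7u)/15 and substitute into the circle:
274u² − 822u − 138096 = 0  ⟹  u² − 3u − 504 = 0
u = 24 or u = −21, giving (24, 12) and (−21, −9).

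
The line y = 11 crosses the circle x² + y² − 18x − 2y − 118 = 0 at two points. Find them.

Substitute y = 11:
x² − 18x − 19 = 0
x = 19 or x = −1, giving (19, 11) and (−1, 11).

(−1, 11) and (19, 11)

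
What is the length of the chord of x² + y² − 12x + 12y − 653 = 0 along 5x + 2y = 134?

6√29

From the line, y = (134 − 5x)/2. Substituting:
29x² − 1508x + 18560 = 0  ⟹  x² − 52x + 640 = 0
x = 32 or x = 20, giving (32, −13) and (20, 17).
|(32, −13) − (20, 17)| = √((12)² + (−30)²) = 6√29.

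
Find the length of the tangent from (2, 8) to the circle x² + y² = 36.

Centre (0, 0), r² = 36. |PO|² = (2)² + (8)² = 68.
Power of the point: PT² = |PO|² − r² = 32, so PT = 4√2.

4√2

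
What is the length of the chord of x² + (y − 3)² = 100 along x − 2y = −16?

From the line, y = (16 + x)/2. Substituting:
5x² + 20x − 300 = 0  ⟹  x² + 4x − 60 = 0
x = 6 or x = −10, giving (6, 11) and (−10, 3).
|(6, 11) − (−10, 3)| = √((16)² + (8)²) = 8√5.

8√5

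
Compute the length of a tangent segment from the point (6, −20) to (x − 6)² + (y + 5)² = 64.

The centre is (6, −5) and r = 8. The square of the distance from P to the centre is 0 + 225 = 225.
By the tangent–radius right angle, tangent length = √(|PO|² − r²) = √161.

√161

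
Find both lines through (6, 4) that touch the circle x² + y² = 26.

Let a tangent through (6, 4) have slope m. Its distance from (0, 0) must equal √26:
[m·(−6) − (−4)]² = 26(m² + 1)
5m² − 24m − 5 = 0, so m = −1/5 or m = 5.
Through (6, 4) these give x + 5y = 26 and 5x − y = 26.

x + 5y = 26 and 5x − y = 26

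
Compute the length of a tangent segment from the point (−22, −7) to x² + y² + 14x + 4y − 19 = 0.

With centre O = (−7, −2), |OP|² = 250 and r² = 72.
Power of the point: PT² = |PO|² − r² = 178, so PT = √178.

√178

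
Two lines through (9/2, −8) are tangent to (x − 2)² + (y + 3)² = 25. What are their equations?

Let a tangent through (9/2, −8) have slope m. Its distance from (2, −3) must equal 5:
(−5/2m − (5))² = 25(m² + 1)
3m² − 4m = 0, so m = 0 or m = 4/3.
With m = 0: y = −8. With m = 4/3: 4x − 3y = 42.

y = −8 and 4x − 3y = 42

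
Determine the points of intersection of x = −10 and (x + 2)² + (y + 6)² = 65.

(−10, −7) and (−10, −5)

The line gives x = −10. Substituting into the circle:
y² + 12y + 35 = 0
y = −5 or y = −7, giving (−10, −5) and (−10, −7).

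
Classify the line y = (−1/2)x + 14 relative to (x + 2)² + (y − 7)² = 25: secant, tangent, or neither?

Substituting the line into the circle gives 5x² − 12x + 112 = 0.
Discriminant = (−12)² − 4·5·(112) = −2096 < 0.
No real roots: the line does not meet the circle.

neither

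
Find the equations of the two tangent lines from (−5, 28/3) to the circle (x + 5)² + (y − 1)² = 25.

Let a tangent through (−5, 28/3) have slope m. Its distance from (−5, 1) must equal 5:
[m·(0) − (−25/3)]² = 25(m² + 1)
9m² − 16 = 0, so m = −4/3 or m = 4/3.
Through (−5, 28/3) these give 4x + 3y = 8 and 4x − 3y = −48.

4x + 3y = 8 and 4x − 3y = −48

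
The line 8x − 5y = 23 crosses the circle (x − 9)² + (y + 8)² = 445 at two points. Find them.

(−9, −19) and (11, 13)

Substitute y = (−23 + 8x)/5:
89x² − 178x − 8811 = 0  ⟹  x² − 2x − 99 = 0
x = 11 or x = −9, giving (11, 13) and (−9, −19).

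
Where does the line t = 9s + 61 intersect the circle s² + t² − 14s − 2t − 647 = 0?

Substitute t = 9s + 61:
82s² + 1066s + 2952 = 0  ⟹  s² + 13s + 36 = 0
s = −4 or s = −9, giving (−4, 25) and (−9, −20).

(−9, −20) and (−4, 25)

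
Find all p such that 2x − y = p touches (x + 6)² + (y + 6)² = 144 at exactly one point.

p = −6 ± 12√5

For a tangent, require d(centre, line) = r = 12.
|2·(−6) − 1·(−6) − p| / √5 = 12
|p − (−6)| = 12√5.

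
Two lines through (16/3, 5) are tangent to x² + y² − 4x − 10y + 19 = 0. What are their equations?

3x − y = 11 and 3x + y = 21

A line y − (5) = m(x − (16/3)) is tangent when its distance from (2, 5) is √10:
[m·(−10/3) − (0)]² = 10(m² + 1)
m² − 9 = 0, so m = 3 or m = −3.
Through (16/3, 5) these give 3x − y = 11 and 3x + y = 21.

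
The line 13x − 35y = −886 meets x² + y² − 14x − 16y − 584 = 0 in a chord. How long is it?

Express y = (886 + 13x)/35 and substitute into the circle:
1394x² − 1394x − 426564 = 0  ⟹  x² − x − 306 = 0
x = 18 or x = −17, giving (18, 32) and (−17, 19).
Chord length = distance between (18, 32) and (−17, 19) = √1394 = √1394.

√1394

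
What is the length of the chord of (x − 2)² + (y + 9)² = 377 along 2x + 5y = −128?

4√29

Substitute y = (−128 − 2x)/5:
29x² + 232x − 2436 = 0  ⟹  x² + 8x − 84 = 0
x = 6 or x = −14, giving (6, −28) and (−14, −20).
|(6, −28) − (−14, −20)| = √((20)² + (−8)²) = 4√29.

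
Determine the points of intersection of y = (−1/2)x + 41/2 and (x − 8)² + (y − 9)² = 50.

Express y = (41 − x)/2 and substitute into the circle:
5x² − 110x + 585 = 0  ⟹  x² − 22x + 117 = 0
x = 13 or x = 9, giving (13, 14) and (9, 16).

(9, 16) and (13, 14)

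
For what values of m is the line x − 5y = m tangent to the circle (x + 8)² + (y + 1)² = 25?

m = −3 ± 5√26

The line touches the circle iff its distance from (−8, −1) is 5:
|1·(−8) − 5·(−1) − m| / √26 = 5
|m − (−3)| = 5√26.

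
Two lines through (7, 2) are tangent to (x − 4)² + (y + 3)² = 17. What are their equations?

A line y − (2) = m(x − (7)) is tangent when its distance from (4, −3) is √17:
[m·(−3) − (−5)]² = 17(m² + 1)
4m² + 15m − 4 = 0, so m = −4 or m = 1/4.
With m = −4: 4x + y = 30. With m = 1/4: x − 4y = −1.

4x + y = 30 and x − 4y = −1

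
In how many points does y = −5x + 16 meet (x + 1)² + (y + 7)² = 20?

0

Substituting the line into the circle gives 26x² − 228x + 510 = 0.
Discriminant = (−228)² − 4·26·(510) = −1056 < 0.
No real roots: the line does not meet the circle.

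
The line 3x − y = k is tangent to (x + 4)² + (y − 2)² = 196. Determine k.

The line touches the circle iff its distance from (−4, 2) is 14:
|3·(−4) − 1·2 − k| / √10 = 14
|k − (−14)| = 14√10.

k = −14 ± 14√10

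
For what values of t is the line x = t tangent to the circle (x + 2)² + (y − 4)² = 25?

Tangency holds when the distance from the centre (−2, 4) to the line equals the radius 5:
|1·(−2) + 0·4 − t| / √1 = 5
|t − (−2)| = 5, so t = 3 or t = −7.

t = −7 or t = 3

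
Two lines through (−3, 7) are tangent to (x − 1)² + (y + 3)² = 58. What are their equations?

7x − 3y = −42 and 3x + 7y = 40

A line y − (7) = m(x − (−3)) is tangent when its distance from (1, −3) is √58:
[m·(4) − (−10)]² = 58(m² + 1)
21m² − 40m − 21 = 0, so m = 7/3 or m = −3/7.
With m = 7/3: 7x − 3y = −42. With m = −3/7: 3x + 7y = 40.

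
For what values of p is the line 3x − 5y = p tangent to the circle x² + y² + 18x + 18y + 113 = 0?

p = 18 ± 7√34

For a tangent, require d(centre, line) = r = 7.
|3·(−9) − 5·(−9) − p| / √34 = 7
|p − (18)| = 7√34.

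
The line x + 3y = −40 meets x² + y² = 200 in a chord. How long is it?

The distance from (0, 0) to the line is 40/√10, and r² = 200.
Half the chord is √(r² − d²) = √(40), so the full chord is 4√10.

4√10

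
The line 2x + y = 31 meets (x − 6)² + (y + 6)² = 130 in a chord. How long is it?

From the line, y = −2x + 31. Substituting:
5x² − 160x + 1275 = 0  ⟹  x² − 32x + 255 = 0
x = 17 or x = 15, giving (17, −3) and (15, 1).
|(17, −3) − (15, 1)| = √((2)² + (−4)²) = 2√5.

2√5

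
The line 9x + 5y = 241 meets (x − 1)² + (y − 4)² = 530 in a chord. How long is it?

Substitute y = (241 − 9x)/5:
106x² − 4028x + 35616 = 0  ⟹  x² − 38x + 336 = 0
x = 24 or x = 14, giving (24, 5) and (14, 23).
Chord length = distance between (24, 5) and (14, 23) = √424 = 2√106.

2√106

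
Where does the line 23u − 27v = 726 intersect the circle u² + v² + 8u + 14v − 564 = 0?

(−6, −32) and (21, −9)

Express v = (−726 + 23u)/27 and substitute into the circle:
1258u² − 18870u − 158508 = 0  ⟹  u² − 15u − 126 = 0
u = 21 or u = −6, giving (21, −9) and (−6, −32).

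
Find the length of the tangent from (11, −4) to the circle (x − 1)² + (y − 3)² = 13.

2√34

The centre is (1, 3) and r = √13. The square of the distance from P to the centre is 100 + 49 = 149.
Power of the point: PT² = |PO|² − r² = 136, so PT = 2√34.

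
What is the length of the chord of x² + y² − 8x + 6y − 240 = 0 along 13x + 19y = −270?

Substitute y = (−270 − 13x)/19:
530x² + 2650x − 44520 = 0  ⟹  x² + 5x − 84 = 0
x = 7 or x = −12, giving (7, −19) and (−12, −6).
|(7, −19) − (−12, −6)| = √((19)² + (−13)²) = √530.

√530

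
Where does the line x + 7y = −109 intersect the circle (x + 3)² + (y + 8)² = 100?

(−11, −14) and (3, −16)

From the line, y = (−109 − x)/7. Substituting:
50x² + 400x − 1650 = 0  ⟹  x² + 8x − 33 = 0
x = 3 or x = −11, giving (3, −16) and (−11, −14).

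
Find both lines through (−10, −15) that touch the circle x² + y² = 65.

Write the tangent as mx − y + (−15 − m·(−10)) = 0 and set its distance from the centre to √65:
[m·(10) − (15)]² = 65(m² + 1)
7m² − 60m + 32 = 0, so m = 4/7 or m = 8.
With m = 4/7: 4x − 7y = 65. With m = 8: 8x − y = −65.

4x − 7y = 65 and 8x − y = −65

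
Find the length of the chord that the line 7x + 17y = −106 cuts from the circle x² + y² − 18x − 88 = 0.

Express y = (−106 − 7x)/17 and substitute into the circle:
338x² − 3718x − 14196 = 0  ⟹  x² − 11x − 42 = 0
x = 14 or x = −3, giving (14, −12) and (−3, −5).
|(14, −12) − (−3, −5)| = √((17)² + (−7)²) = 13√2.

13√2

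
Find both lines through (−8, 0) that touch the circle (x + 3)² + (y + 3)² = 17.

A line y − (0) = m(x − (−8)) is tangent when its distance from (−3, −3) is √17:
[m·(5) − (−3)]² = 17(m² + 1)
4m² + 15m − 4 = 0, so m = −4 or m = 1/4.
Through (−8, 0) these give 4x + y = −32 and x − 4y = −8.

4x + y = −32 and x − 4y = −8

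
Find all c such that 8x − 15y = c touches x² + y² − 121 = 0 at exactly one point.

Tangency holds when the distance from the centre (0, 0) to the line equals the radius 11:
|8·0 − 15·0 − c| / √289 = 11
|c| = 11·17, so c = 187 or c = −187.

c = −187 or c = 187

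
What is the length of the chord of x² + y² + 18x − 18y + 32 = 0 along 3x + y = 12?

4√10

From the line, y = −3x + 12. Substituting:
10x² − 40 = 0  ⟹  x² − 4 = 0
x = 2 or x = −2, giving (2, 6) and (−2, 18).
Chord length = distance between (2, 6) and (−2, 18) = √160 = 4√10.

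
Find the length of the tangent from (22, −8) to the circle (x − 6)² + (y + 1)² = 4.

Centre (6, −1), r² = 4. |PO|² = (16)² + (−7)² = 305.
The tangent meets the radius at right angles, so tangent² = |PO|² − r² = 305 − 4 = 301.

√301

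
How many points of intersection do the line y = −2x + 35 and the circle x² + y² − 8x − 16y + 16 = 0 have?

d² = (2·4 + 1·8 − (35))²/5 = 361/5; r² = 64.
Since d² > r², the line lies outside the circle.

0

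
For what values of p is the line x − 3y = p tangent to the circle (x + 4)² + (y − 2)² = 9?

Tangency holds when the distance from the centre (−4, 2) to the line equals the radius 3:
|1·(−4) − 3·2 − p| / √10 = 3
|p − (−10)| = 3√10.

p = −10 ± 3√10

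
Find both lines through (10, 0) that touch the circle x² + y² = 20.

A line y − (0) = m(x − (10)) is tangent when its distance from (0, 0) is 2√5:
(−10m − (0))² = 20(m² + 1)
4m² − 1 = 0, so m = 1/2 or m = −1/2.
Through (10, 0) these give x − 2y = 10 and x + 2y = 10.

x − 2y = 10 and x + 2y = 10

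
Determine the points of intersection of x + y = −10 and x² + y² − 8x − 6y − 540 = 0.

(−19, 9) and (10, −20)

Substitute y = −x − 10:
2x² + 18x − 380 = 0  ⟹  x² + 9x − 190 = 0
x = 10 or x = −19, giving (10, −20) and (−19, 9).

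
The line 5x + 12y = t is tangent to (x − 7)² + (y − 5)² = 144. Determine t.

t = −61 or t = 251

For a tangent, require d(centre, line) = r = 12.
|5·7 + 12·5 − t| / √169 = 12
|t − (95)| = 12·13, so t = 251 or t = −61.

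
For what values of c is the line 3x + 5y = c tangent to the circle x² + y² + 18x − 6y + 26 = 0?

The line touches the circle iff its distance from (−9, 3) is 8:
|3·(−9) + 5·3 − c| / √34 = 8
|c − (−12)| = 8√34.

c = −12 ± 8√34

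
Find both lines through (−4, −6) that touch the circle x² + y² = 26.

A line y − (−6) = m(x − (−4)) is tangent when its distance from (0, 0) is √26:
[m·(4) − (6)]² = 26(m² + 1)
5m² + 24m − 5 = 0, so m = 1/5 or m = −5.
With m = 1/5: x − 5y = 26. With m = −5: 5x + y = −26.

x − 5y = 26 and 5x + y = −26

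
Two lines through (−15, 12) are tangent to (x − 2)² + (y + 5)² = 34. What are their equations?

5x + 3y = −39 and 3x + 5y = 15

Write the tangent as mx − y + (12 − m·(−15)) = 0 and set its distance from the centre to √34:
[m·(17) − (−17)]² = 34(m² + 1)
15m² + 34m + 15 = 0, so m = −5/3 or m = −3/5.
With m = −5/3: 5x + 3y = −39. With m = −3/5: 3x + 5y = 15.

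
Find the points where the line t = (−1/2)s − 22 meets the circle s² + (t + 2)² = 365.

(−14, −15) and (−2, −21)

Express t = (−44 − s)/2 and substitute into the circle:
5s² + 80s + 140 = 0  ⟹  s² + 16s + 28 = 0
s = −2 or s = −14, giving (−2, −21) and (−14, −15).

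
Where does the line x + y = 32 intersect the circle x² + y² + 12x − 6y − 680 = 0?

Substitute y = −x + 32:
2x² − 46x + 152 = 0  ⟹  x² − 23x + 76 = 0
x = 19 or x = 4, giving (19, 13) and (4, 28).

(4, 28) and (19, 13)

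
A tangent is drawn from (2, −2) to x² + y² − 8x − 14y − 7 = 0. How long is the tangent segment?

Centre (4, 7), r² = 72. |PO|² = (−2)² + (−9)² = 85.
The tangent meets the radius at right angles, so tangent² = |PO|² − r² = 85 − 72 = 13.

√13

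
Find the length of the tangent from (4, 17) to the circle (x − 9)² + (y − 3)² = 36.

√185

With centre O = (9, 3), |OP|² = 221 and r² = 36.
By the tangent–radius right angle, tangent length = √(|PO|² − r²) = √185.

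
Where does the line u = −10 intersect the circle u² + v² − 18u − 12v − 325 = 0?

The line gives u = −10. Substituting into the circle:
v² − 12v − 45 = 0
v = 15 or v = −3, giving (−10, 15) and (−10, −3).

(−10, −3) and (−10, 15)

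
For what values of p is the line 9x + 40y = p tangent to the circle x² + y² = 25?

p = −205 or p = 205

For a tangent, require d(centre, line) = r = 5.
|9·0 + 40·0 − p| / √1681 = 5
|p| = 5·41, so p = 205 or p = −205.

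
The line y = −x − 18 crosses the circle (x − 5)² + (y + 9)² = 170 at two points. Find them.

(−8, −10) and (4, −22)

Express y = −x − 18 and substitute into the circle:
2x² + 8x − 64 = 0  ⟹  x² + 4x − 32 = 0
x = 4 or x = −8, giving (4, −22) and (−8, −10).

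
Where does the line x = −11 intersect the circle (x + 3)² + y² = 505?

The line gives x = −11. Substituting into the circle:
y² − 441 = 0
y = 21 or y = −21, giving (−11, 21) and (−11, −21).

(−11, −21) and (−11, 21)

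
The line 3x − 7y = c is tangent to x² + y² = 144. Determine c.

The line touches the circle iff its distance from (0, 0) is 12:
|3·0 − 7·0 − c| / √58 = 12
|c| = 12√58.

c = ±12√58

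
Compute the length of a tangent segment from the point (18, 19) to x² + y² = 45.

With centre O = (0, 0), |OP|² = 685 and r² = 45.
Power of the point: PT² = |PO|² − r² = 640, so PT = 8√10.

8√10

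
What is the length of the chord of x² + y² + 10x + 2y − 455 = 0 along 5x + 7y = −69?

5√74

From the line, y = (−69 − 5x)/7. Substituting:
74x² + 1110x − 18500 = 0  ⟹  x² + 15x − 250 = 0
x = 10 or x = −25, giving (10, −17) and (−25, 8).
|(10, −17) − (−25, 8)| = √((35)² + (−25)²) = 5√74.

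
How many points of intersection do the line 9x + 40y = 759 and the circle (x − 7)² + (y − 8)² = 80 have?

0

Substituting the line into the circle gives 1681x² − 30302x + 143121 = 0.
Discriminant = (−30302)² − 4·1681·(143121) = −44134400 < 0.
No real roots: the line does not meet the circle.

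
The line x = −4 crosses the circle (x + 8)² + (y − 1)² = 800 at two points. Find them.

(−4, −27) and (−4, 29)

The line gives x = −4. Substituting into the circle:
y² − 2y − 783 = 0
y = 29 or y = −27, giving (−4, 29) and (−4, −27).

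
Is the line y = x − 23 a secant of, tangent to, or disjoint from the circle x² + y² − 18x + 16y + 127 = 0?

tangent

Substituting the line into the circle gives 2x² − 48x + 288 = 0.
Δ = 2304 − 2304 = 0.
A repeated root: the line is tangent.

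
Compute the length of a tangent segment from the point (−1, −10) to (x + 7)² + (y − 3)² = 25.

The centre is (−7, 3) and r = 5. The square of the distance from P to the centre is 36 + 169 = 205.
Power of the point: PT² = |PO|² − r² = 180, so PT = 6√5.

6√5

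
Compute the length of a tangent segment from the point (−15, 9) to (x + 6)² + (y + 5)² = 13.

2√66

With centre O = (−6, −5), |OP|² = 277 and r² = 13.
By the tangent–radius right angle, tangent length = √(|PO|² − r²) = √264 = 2√66.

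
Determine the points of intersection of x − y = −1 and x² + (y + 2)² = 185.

From the line, y = x + 1. Substituting:
2x² + 6x − 176 = 0  ⟹  x² + 3x − 88 = 0
x = 8 or x = −11, giving (8, 9) and (−11, −10).

(−11, −10) and (8, 9)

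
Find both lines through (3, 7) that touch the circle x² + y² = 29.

A line y − (7) = m(x − (3)) is tangent when its distance from (0, 0) is √29:
[m·(−3) − (−7)]² = 29(m² + 1)
10m² + 21m − 10 = 0, so m = −5/2 or m = 2/5.
Through (3, 7) these give 5x + 2y = 29 and 2x − 5y = −29.

5x + 2y = 29 and 2x − 5y = −29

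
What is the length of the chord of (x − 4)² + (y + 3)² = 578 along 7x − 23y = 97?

Express y = (−97 + 7x)/23 and substitute into the circle:
578x² − 4624x − 296514 = 0  ⟹  x² − 8x − 513 = 0
x = 27 or x = −19, giving (27, 4) and (−19, −10).
Chord length = distance between (27, 4) and (−19, −10) = √2312 = 34√2.

34√2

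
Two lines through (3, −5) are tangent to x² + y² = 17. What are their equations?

Let a tangent through (3, −5) have slope m. Its distance from (0, 0) must equal √17:
(−3m − (5))² = 17(m² + 1)
4m² − 15m − 4 = 0, so m = 4 or m = −1/4.
Through (3, −5) these give 4x − y = 17 and x + 4y = −17.

4x − y = 17 and x + 4y = −17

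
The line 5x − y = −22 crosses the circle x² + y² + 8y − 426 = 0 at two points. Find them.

From the line, y = 5x + 22. Substituting:
26x² + 260x + 234 = 0  ⟹  x² + 10x + 9 = 0
x = −1 or x = −9, giving (−1, 17) and (−9, −23).

(−9, −23) and (−1, 17)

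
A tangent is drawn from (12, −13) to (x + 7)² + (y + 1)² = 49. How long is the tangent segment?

The centre is (−7, −1) and r = 7. The square of the distance from P to the centre is 361 + 144 = 505.
Power of the point: PT² = |PO|² − r² = 456, so PT = 2√114.

2√114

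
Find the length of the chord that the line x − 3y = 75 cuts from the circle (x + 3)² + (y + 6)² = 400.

4√10

The distance from (−3, −6) to the line is 60/√10, and r² = 400.
Chord = 2√(r² − d²) = 2·√(40) = 4√10.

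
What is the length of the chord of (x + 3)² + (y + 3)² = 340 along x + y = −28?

The distance from (−3, −3) to the line is 22/√2, and r² = 340.
Chord = 2√(r² − d²) = 2·√(98) = 14√2.

14√2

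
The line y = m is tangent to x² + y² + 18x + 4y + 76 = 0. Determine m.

The line touches the circle iff its distance from (−9, −2) is 3:
|0·(−9) + 1·(−2) − m| / √1 = 3
|m − (−2)| = 3, so m = 1 or m = −5.

m = −5 or m = 1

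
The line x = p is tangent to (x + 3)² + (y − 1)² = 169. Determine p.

p = −16 or p = 10

The line touches the circle iff its distance from (−3, 1) is 13:
|1·(−3) + 0·1 − p| / √1 = 13
|p − (−3)| = 13, so p = 10 or p = −16.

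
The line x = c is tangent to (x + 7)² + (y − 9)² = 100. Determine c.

c = −17 or c = 3

For a tangent, require d(centre, line) = r = 10.
|1·(−7) + 0·9 − c| / √1 = 10
|c − (−7)| = 10, so c = 3 or c = −17.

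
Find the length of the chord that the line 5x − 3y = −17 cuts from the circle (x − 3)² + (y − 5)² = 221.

The distance from (3, 5) to the line is 17/√34, and r² = 221.
Half the chord is √(r² − d²) = √(425/2), so the full chord is 5√34.

5√34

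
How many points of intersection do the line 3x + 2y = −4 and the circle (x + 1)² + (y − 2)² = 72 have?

Substituting the line into the circle gives 13x² + 56x − 220 = 0.
Discriminant = (56)² − 4·13·(−220) = 14576 > 0.
Two real roots: the line is a secant.

2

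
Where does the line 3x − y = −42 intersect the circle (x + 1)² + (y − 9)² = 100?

Substitute y = 3x + 42:
10x² + 200x + 990 = 0  ⟹  x² + 20x + 99 = 0
x = −9 or x = −11, giving (−9, 15) and (−11, 9).

(−11, 9) and (−9, 15)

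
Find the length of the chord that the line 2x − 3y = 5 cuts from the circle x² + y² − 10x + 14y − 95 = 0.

6√13

Express y = (−5 + 2x)/3 and substitute into the circle:
13x² − 26x − 1040 = 0  ⟹  x² − 2x − 80 = 0
x = 10 or x = −8, giving (10, 5) and (−8, −7).
|(10, 5) − (−8, −7)| = √((18)² + (12)²) = 6√13.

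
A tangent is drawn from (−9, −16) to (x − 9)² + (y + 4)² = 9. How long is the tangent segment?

3√51

With centre O = (9, −4), |OP|² = 468 and r² = 9.
By the tangent–radius right angle, tangent length = √(|PO|² − r²) = √459 = 3√51.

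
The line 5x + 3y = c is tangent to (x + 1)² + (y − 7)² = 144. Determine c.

c = 16 ± 12√34

For a tangent, require d(centre, line) = r = 12.
|5·(−1) + 3·7 − c| / √34 = 12
|c − (16)| = 12√34.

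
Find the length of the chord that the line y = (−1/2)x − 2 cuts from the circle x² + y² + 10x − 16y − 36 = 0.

8√5

The distance from (−5, 8) to the line is 15/√5, and r² = 125.
Chord = 2√(r² − d²) = 2·√(80) = 8√5.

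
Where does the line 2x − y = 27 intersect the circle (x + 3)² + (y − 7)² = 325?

(12, −3) and (14, 1)

From the line, y = 2x − 27. Substituting:
5x² − 130x + 840 = 0  ⟹  x² − 26x + 168 = 0
x = 14 or x = 12, giving (14, 1) and (12, −3).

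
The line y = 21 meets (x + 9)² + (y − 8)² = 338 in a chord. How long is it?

Substitute y = 21:
x² + 18x − 88 = 0
x = 4 or x = −22, giving (4, 21) and (−22, 21).
|(4, 21) − (−22, 21)| = √((26)² + (0)²) = 26.

26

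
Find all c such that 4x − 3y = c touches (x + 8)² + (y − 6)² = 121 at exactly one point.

c = −105 or c = 5

The line touches the circle iff its distance from (−8, 6) is 11:
|4·(−8) − 3·6 − c| / √25 = 11
|c − (−50)| = 11·5, so c = 5 or c = −105.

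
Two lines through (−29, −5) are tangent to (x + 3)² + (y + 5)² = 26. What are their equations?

x + 5y = −54 and x − 5y = −4

Let a tangent through (−29, −5) have slope m. Its distance from (−3, −5) must equal √26:
(26m − (0))² = 26(m² + 1)
25m² − 1 = 0, so m = −1/5 or m = 1/5.
With m = −1/5: x + 5y = −54. With m = 1/5: x − 5y = −4.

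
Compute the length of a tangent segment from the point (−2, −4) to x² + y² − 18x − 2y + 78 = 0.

The centre is (9, 1) and r = 2. The square of the distance from P to the centre is 121 + 25 = 146.
The tangent meets the radius at right angles, so tangent² = |PO|² − r² = 146 − 4 = 142.

√142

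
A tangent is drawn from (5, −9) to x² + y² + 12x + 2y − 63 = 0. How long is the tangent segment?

√85

With centre O = (−6, −1), |OP|² = 185 and r² = 100.
By the tangent–radius right angle, tangent length = √(|PO|² − r²) = √85.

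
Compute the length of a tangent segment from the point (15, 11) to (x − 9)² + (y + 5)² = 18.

The centre is (9, −5) and r = 3√2. The square of the distance from P to the centre is 36 + 256 = 292.
By the tangent–radius right angle, tangent length = √(|PO|² − r²) = √274.

√274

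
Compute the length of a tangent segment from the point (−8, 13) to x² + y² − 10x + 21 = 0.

With centre O = (5, 0), |OP|² = 338 and r² = 4.
The tangent meets the radius at right angles, so tangent² = |PO|² − r² = 338 − 4 = 334.

√334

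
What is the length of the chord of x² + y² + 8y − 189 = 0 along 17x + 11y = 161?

√410

Centre (0, −4), r² = 205. Perpendicular distance d from centre to line = |−205| / √410 = 205/√410.
Half the chord is √(r² − d²) = √(205/2), so the full chord is √410.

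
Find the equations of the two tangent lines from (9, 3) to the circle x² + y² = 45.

2x − y = 15 and x + 2y = 15

A line y − (3) = m(x − (9)) is tangent when its distance from (0, 0) is 3√5:
(−9m − (−3))² = 45(m² + 1)
2m² − 3m − 2 = 0, so m = 2 or m = −1/2.
Through (9, 3) these give 2x − y = 15 and x + 2y = 15.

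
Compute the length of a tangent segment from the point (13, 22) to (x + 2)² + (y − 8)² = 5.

4√26

Centre (−2, 8), r² = 5. |PO|² = (15)² + (14)² = 421.
Power of the point: PT² = |PO|² − r² = 416, so PT = 4√26.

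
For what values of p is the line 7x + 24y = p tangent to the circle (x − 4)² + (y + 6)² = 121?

The line touches the circle iff its distance from (4, −6) is 11:
|7·4 + 24·(−6) − p| / √625 = 11
|p − (−116)| = 11·25, so p = 159 or p = −391.

p = −391 or p = 159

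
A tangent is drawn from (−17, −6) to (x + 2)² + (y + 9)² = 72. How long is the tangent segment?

With centre O = (−2, −9), |OP|² = 234 and r² = 72.
Power of the point: PT² = |PO|² − r² = 162, so PT = 9√2.

9√2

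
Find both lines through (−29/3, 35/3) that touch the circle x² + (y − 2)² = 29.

5x + 2y = −25 and 2x + 5y = 39

Let a tangent through (−29/3, 35/3) have slope m. Its distance from (0, 2) must equal √29:
[m·(29/3) − (−29/3)]² = 29(m² + 1)
10m² + 29m + 10 = 0, so m = −5/2 or m = −2/5.
Through (−29/3, 35/3) these give 5x + 2y = −25 and 2x + 5y = 39.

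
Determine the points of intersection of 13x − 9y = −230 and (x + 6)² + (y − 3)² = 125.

From the line, y = (230 + 13x)/9. Substituting:
250x² + 6250x + 34000 = 0  ⟹  x² + 25x + 136 = 0
x = −8 or x = −17, giving (−8, 14) and (−17, 1).

(−17, 1) and (−8, 14)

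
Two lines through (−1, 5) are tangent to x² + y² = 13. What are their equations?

Let a tangent through (−1, 5) have slope m. Its distance from (0, 0) must equal √13:
(1m − (−5))² = 13(m² + 1)
6m² − 5m − 6 = 0, so m = −2/3 or m = 3/2.
Through (−1, 5) these give 2x + 3y = 13 and 3x − 2y = −13.

2x + 3y = 13 and 3x − 2y = −13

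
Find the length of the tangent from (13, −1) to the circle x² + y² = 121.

The centre is (0, 0) and r = 11. The square of the distance from P to the centre is 169 + 1 = 170.
By the tangent–radius right angle, tangent length = √(|PO|² − r²) = √49 = 7.

7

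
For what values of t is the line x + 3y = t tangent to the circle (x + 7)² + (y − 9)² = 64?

For a tangent, require d(centre, line) = r = 8.
|1·(−7) + 3·9 − t| / √10 = 8
|t − (20)| = 8√10.

t = 20 ± 8√10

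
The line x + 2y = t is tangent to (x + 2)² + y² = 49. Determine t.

For a tangent, require d(centre, line) = r = 7.
|1·(−2) + 2·0 − t| / √5 = 7
|t − (−2)| = 7√5.

t = −2 ± 7√5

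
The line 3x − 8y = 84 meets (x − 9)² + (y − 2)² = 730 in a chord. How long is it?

The distance from (9, 2) to the line is 73/√73, and r² = 730.
Half the chord is √(r² − d²) = √(657), so the full chord is 6√73.

6√73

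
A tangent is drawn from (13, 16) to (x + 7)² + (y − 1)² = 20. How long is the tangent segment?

11√5

With centre O = (−7, 1), |OP|² = 625 and r² = 20.
The tangent meets the radius at right angles, so tangent² = |PO|² − r² = 625 − 20 = 605.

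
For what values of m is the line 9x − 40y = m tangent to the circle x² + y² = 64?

Tangency holds when the distance from the centre (0, 0) to the line equals the radius 8:
|9·0 − 40·0 − m| / √1681 = 8
|m| = 8·41, so m = 328 or m = −328.

m = −328 or m = 328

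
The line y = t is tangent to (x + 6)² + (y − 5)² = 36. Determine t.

t = −1 or t = 11

For a tangent, require d(centre, line) = r = 6.
|0·(−6) + 1·5 − t| / √1 = 6
|t − (5)| = 6, so t = 11 or t = −1.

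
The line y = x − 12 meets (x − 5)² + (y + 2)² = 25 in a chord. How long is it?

From the line, y = x − 12. Substituting:
2x² − 30x + 100 = 0  ⟹  x² − 15x + 50 = 0
x = 10 or x = 5, giving (10, −2) and (5, −7).
|(10, −2) − (5, −7)| = √((5)² + (5)²) = 5√2.

5√2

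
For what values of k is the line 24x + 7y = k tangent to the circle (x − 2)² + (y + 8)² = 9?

k = −83 or k = 67

For a tangent, require d(centre, line) = r = 3.
|24·2 + 7·(−8) − k| / √625 = 3
|k − (−8)| = 3·25, so k = 67 or k = −83.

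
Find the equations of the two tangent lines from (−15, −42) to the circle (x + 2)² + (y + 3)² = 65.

A line y − (−42) = m(x − (−15)) is tangent when its distance from (−2, −3) is √65:
(13m − (39))² = 65(m² + 1)
4m² − 39m + 56 = 0, so m = 7/4 or m = 8.
With m = 7/4: 7x − 4y = 63. With m = 8: 8x − y = −78.

7x − 4y = 63 and 8x − y = −78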